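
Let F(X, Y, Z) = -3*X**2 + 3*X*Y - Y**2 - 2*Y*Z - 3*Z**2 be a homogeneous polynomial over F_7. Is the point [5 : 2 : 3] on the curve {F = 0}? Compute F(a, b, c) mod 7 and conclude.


F(5,2,3) ≡ 3 (mod 7); P is NOT on the curve.

Evaluate F(5, 2, 3) term-by-term (mod 7).
  -3*X**2 ↦ -3·25·1·1 = -75
  3*X*Y ↦ 3·5·2·1 = 30
  -Y**2 ↦ -1·1·4·1 = -4
  -2*Y*Z ↦ -2·1·2·3 = -12
  -3*Z**2 ↦ -3·1·1·9 = -27
Sum: F(5, 2, 3) = (-75) + (30) + (-4) + (-12) + (-27) = -88.
Reducing mod 7: -88 ≡ 3 (mod 7).
Since F(a, b, c) ≡ 3 ≠ 0 (mod 7), P does NOT lie on the curve.


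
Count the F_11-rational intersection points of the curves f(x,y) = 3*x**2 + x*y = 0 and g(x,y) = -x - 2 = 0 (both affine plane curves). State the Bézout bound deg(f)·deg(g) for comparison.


Common zeros: {(9, 6)}; count = 1; Bézout bound = 2.

deg(f) = 2, deg(g) = 1, so Bézout bound = 2.
Scan x ∈ F_11. For each x, list the y ∈ F_11 with f(x, y) ≡ 0 and those with g(x, y) ≡ 0 (mod 11); the common zeros in that column are the intersection.
  x = 0: f ≡ 0 at y ∈ {0, 1, 2, 3, 4, 5, 6, 7, 8, 9, 10}; g ≡ 0 at y ∈ ∅; common: ∅.
  x = 1: f ≡ 0 at y ∈ {8}; g ≡ 0 at y ∈ ∅; common: ∅.
  x = 2: f ≡ 0 at y ∈ {5}; g ≡ 0 at y ∈ ∅; common: ∅.
  x = 3: f ≡ 0 at y ∈ {2}; g ≡ 0 at y ∈ ∅; common: ∅.
  x = 4: f ≡ 0 at y ∈ {10}; g ≡ 0 at y ∈ ∅; common: ∅.
  x = 5: f ≡ 0 at y ∈ {7}; g ≡ 0 at y ∈ ∅; common: ∅.
  x = 6: f ≡ 0 at y ∈ {4}; g ≡ 0 at y ∈ ∅; common: ∅.
  x = 7: f ≡ 0 at y ∈ {1}; g ≡ 0 at y ∈ ∅; common: ∅.
  x = 8: f ≡ 0 at y ∈ {9}; g ≡ 0 at y ∈ ∅; common: ∅.
  x = 9: f ≡ 0 at y ∈ {6}; g ≡ 0 at y ∈ {0, 1, 2, 3, 4, 5, 6, 7, 8, 9, 10}; common: {6}.
  x = 10: f ≡ 0 at y ∈ {3}; g ≡ 0 at y ∈ ∅; common: ∅.
Collecting: common zeros = {(9, 6)}, so the count is 1.
Comparison with the Bézout bound: 1 ≤ 2 = deg(f)·deg(g), as expected for curves with no common component (the affine F_11-count falls short of the bound because intersections may lie at infinity, over extension fields, or carry multiplicity).


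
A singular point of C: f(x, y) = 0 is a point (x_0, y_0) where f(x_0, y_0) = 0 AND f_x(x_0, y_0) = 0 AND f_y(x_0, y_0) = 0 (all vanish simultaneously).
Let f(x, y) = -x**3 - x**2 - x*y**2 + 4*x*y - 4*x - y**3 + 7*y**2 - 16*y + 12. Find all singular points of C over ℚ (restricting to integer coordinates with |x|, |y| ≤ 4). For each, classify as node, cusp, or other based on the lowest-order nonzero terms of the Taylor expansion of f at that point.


Singular points: {(0, 2)}; classification: node.

Compute partial derivatives:
  f_x = -3*x**2 - 2*x - y**2 + 4*y - 4.
  f_y = -2*x*y + 4*x - 3*y**2 + 14*y - 16.
Scan x_0 ∈ {−4, ..., 4}. For each x_0, f_y(x_0, y) is a polynomial in y; find its integer roots y ∈ {−4, ..., 4}, then test f_x and f at those candidates.
  x = -4: f_y(-4, y) = -3*y**2 + 22*y - 32; vanishes at y ∈ {2}. (-4, 2): f_x = -40 ≠ 0.
  x = -3: f_y(-3, y) = -3*y**2 + 20*y - 28; vanishes at y ∈ {2}. (-3, 2): f_x = -21 ≠ 0.
  x = -2: f_y(-2, y) = -3*y**2 + 18*y - 24; vanishes at y ∈ {2, 4}. (-2, 2): f_x = -8 ≠ 0; (-2, 4): f_x = -12 ≠ 0.
  x = -1: f_y(-1, y) = -3*y**2 + 16*y - 20; vanishes at y ∈ {2}. (-1, 2): f_x = -1 ≠ 0.
  x = 0: f_y(0, y) = -3*y**2 + 14*y - 16; vanishes at y ∈ {2}. (0, 2): f_x = 0, f = 0 — SINGULAR.
  x = 1: f_y(1, y) = -3*y**2 + 12*y - 12; vanishes at y ∈ {2}. (1, 2): f_x = -5 ≠ 0.
  x = 2: f_y(2, y) = -3*y**2 + 10*y - 8; vanishes at y ∈ {2}. (2, 2): f_x = -16 ≠ 0.
  x = 3: f_y(3, y) = -3*y**2 + 8*y - 4; vanishes at y ∈ {2}. (3, 2): f_x = -33 ≠ 0.
  x = 4: f_y(4, y) = -3*y**2 + 6*y; vanishes at y ∈ {0, 2}. (4, 0): f_x = -60 ≠ 0; (4, 2): f_x = -56 ≠ 0.
Only singular point on the grid: (0, 2).
Classify: substitute x = 0 + u, y = 2 + v and expand: f = -u**3 - u**2 - u*v**2 - v**3 + v**2.
No constant or linear terms (consistent with a singular point). Quadratic part: -u**2 + v**2. Cubic part: -u**3 - u*v**2 - v**3.
The quadratic part v**2 - u**2 = (v − u)(v + u) splits into two distinct linear factors, so there are two distinct tangent lines y − 2 = ±(x − 0) — this is a node (ordinary double point).
Classification: node.


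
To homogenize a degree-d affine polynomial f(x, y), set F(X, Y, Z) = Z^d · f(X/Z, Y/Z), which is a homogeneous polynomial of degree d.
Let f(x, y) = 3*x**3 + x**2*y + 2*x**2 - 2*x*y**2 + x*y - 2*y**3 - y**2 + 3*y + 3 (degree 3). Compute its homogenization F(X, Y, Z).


F(X, Y, Z) = 3*X**3 + X**2*Y + 2*X**2*Z - 2*X*Y**2 + X*Y*Z - 2*Y**3 - Y**2*Z + 3*Y*Z**2 + 3*Z**3

deg(f) = 3.
Substitute x = X/Z, y = Y/Z into f, then multiply by Z^3.
  monomial 3·x^3·y^0 ↦ 3·X^3·Y^0·Z^0.
  monomial 1·x^2·y^1 ↦ 1·X^2·Y^1·Z^0.
  monomial 2·x^2·y^0 ↦ 2·X^2·Y^0·Z^1.
  monomial -2·x^1·y^2 ↦ -2·X^1·Y^2·Z^0.
  monomial 1·x^1·y^1 ↦ 1·X^1·Y^1·Z^1.
  monomial -2·x^0·y^3 ↦ -2·X^0·Y^3·Z^0.
  monomial -1·x^0·y^2 ↦ -1·X^0·Y^2·Z^1.
  monomial 3·x^0·y^1 ↦ 3·X^0·Y^1·Z^2.
  monomial 3·x^0·y^0 ↦ 3·X^0·Y^0·Z^3.
Collecting: F(X, Y, Z) = 3*X**3 + X**2*Y + 2*X**2*Z - 2*X*Y**2 + X*Y*Z - 2*Y**3 - Y**2*Z + 3*Y*Z**2 + 3*Z**3.


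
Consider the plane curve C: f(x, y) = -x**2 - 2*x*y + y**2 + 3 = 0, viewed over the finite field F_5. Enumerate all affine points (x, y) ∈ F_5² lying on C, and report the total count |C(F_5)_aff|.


Affine F_5-points: {(1, 3), (1, 4), (2, 2), (3, 3), (4, 1), (4, 2)}; count = 6.

For each of the 25 pairs (x, y) ∈ F_5², evaluate f(x, y) mod 5. Record the zeros.
  x = 0: [0↦3, 1↦4, 2↦2, 3↦2, 4↦4]  zeros at y ∈ ∅
  x = 1: [0↦2, 1↦1, 2↦2, 3↦0, 4↦0]  zeros at y ∈ {3, 4}
  x = 2: [0↦4, 1↦1, 2↦0, 3↦1, 4↦4]  zeros at y ∈ {2}
  x = 3: [0↦4, 1↦4, 2↦1, 3↦0, 4↦1]  zeros at y ∈ {3}
  x = 4: [0↦2, 1↦0, 2↦0, 3↦2, 4↦1]  zeros at y ∈ {1, 2}
Collecting zeros: affine points = {(1, 3), (1, 4), (2, 2), (3, 3), (4, 1), (4, 2)}.
Total count |C(F_5)_aff| = 6.


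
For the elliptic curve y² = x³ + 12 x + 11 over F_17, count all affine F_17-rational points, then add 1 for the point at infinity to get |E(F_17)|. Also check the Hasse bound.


Affine points = {(2, 3), (2, 14), (4, 2), (4, 15), (5, 3), (5, 14), (7, 8), (7, 9), (9, 7), (9, 10), (10, 3), (10, 14), (12, 8), (12, 9), (13, 1), (13, 16), (14, 4), (14, 13), (15, 8), (15, 9), (16, 7), (16, 10)}; affine count = 22; |E(F_17)| = 23.

Discriminant check: Δ ∝ 4a³ + 27b² = 4·12³ + 27·11² = 4·1728 + 27·121 ≡ 13 (mod 17). Nonzero ⇒ E is nonsingular.
For each x ∈ F_17, compute rhs = x³ + 12·x + 11 mod 17, then count y ∈ F_17 with y² ≡ rhs.
  x = 0: rhs = 11, matching y values: none (0 points).
  x = 1: rhs = 7, matching y values: none (0 points).
  x = 2: rhs = 9, matching y values: 3, 14 (2 points).
  x = 3: rhs = 6, matching y values: none (0 points).
  x = 4: rhs = 4, matching y values: 2, 15 (2 points).
  x = 5: rhs = 9, matching y values: 3, 14 (2 points).
  x = 6: rhs = 10, matching y values: none (0 points).
  x = 7: rhs = 13, matching y values: 8, 9 (2 points).
  x = 8: rhs = 7, matching y values: none (0 points).
  x = 9: rhs = 15, matching y values: 7, 10 (2 points).
  x = 10: rhs = 9, matching y values: 3, 14 (2 points).
  x = 11: rhs = 12, matching y values: none (0 points).
  x = 12: rhs = 13, matching y values: 8, 9 (2 points).
  x = 13: rhs = 1, matching y values: 1, 16 (2 points).
  x = 14: rhs = 16, matching y values: 4, 13 (2 points).
  x = 15: rhs = 13, matching y values: 8, 9 (2 points).
  x = 16: rhs = 15, matching y values: 7, 10 (2 points).
Total affine count: 22.
Full point count |E(F_17)| = 22 + 1 = 23.
Hasse bound: |23 − (17+1)| = |5| = 5 ≤ 2√17 ≈ 8.2462 ✓.


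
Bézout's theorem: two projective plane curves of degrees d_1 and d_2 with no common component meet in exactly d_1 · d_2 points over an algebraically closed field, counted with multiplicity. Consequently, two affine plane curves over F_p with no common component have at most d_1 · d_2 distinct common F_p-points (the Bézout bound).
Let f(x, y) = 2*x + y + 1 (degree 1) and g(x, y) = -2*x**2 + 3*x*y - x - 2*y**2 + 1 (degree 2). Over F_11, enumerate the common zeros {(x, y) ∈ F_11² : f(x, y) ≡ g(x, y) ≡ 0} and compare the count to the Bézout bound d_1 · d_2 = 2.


Common zeros: {(6, 9), (7, 7)}; count = 2; Bézout bound = 2.

deg(f) = 1, deg(g) = 2, so Bézout bound = 2.
Scan x ∈ F_11. For each x, list the y ∈ F_11 with f(x, y) ≡ 0 and those with g(x, y) ≡ 0 (mod 11); the common zeros in that column are the intersection.
  x = 0: f ≡ 0 at y ∈ {10}; g ≡ 0 at y ∈ ∅; common: ∅.
  x = 1: f ≡ 0 at y ∈ {8}; g ≡ 0 at y ∈ {3, 4}; common: ∅.
  x = 2: f ≡ 0 at y ∈ {6}; g ≡ 0 at y ∈ ∅; common: ∅.
  x = 3: f ≡ 0 at y ∈ {4}; g ≡ 0 at y ∈ {3, 7}; common: ∅.
  x = 4: f ≡ 0 at y ∈ {2}; g ≡ 0 at y ∈ ∅; common: ∅.
  x = 5: f ≡ 0 at y ∈ {0}; g ≡ 0 at y ∈ ∅; common: ∅.
  x = 6: f ≡ 0 at y ∈ {9}; g ≡ 0 at y ∈ {0, 9}; common: {9}.
  x = 7: f ≡ 0 at y ∈ {7}; g ≡ 0 at y ∈ {7, 9}; common: {7}.
  x = 8: f ≡ 0 at y ∈ {5}; g ≡ 0 at y ∈ ∅; common: ∅.
  x = 9: f ≡ 0 at y ∈ {3}; g ≡ 0 at y ∈ ∅; common: ∅.
  x = 10: f ≡ 0 at y ∈ {1}; g ≡ 0 at y ∈ {0, 4}; common: ∅.
Collecting: common zeros = {(6, 9), (7, 7)}, so the count is 2.
Comparison with the Bézout bound: 2 ≤ 2 = deg(f)·deg(g), as expected for curves with no common component (the bound is attained).


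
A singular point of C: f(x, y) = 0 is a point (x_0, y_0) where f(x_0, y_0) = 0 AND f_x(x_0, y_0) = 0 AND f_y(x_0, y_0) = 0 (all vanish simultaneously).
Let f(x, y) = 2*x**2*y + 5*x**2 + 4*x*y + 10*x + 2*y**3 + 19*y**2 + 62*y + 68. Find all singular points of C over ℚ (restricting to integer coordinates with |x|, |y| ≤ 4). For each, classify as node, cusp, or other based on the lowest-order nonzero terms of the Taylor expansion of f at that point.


Singular points: {(-1, -3)}; classification: node.

Compute partial derivatives:
  f_x = 4*x*y + 10*x + 4*y + 10.
  f_y = 2*x**2 + 4*x + 6*y**2 + 38*y + 62.
Scan x_0 ∈ {−4, ..., 4}. For each x_0, f_y(x_0, y) is a polynomial in y; find its integer roots y ∈ {−4, ..., 4}, then test f_x and f at those candidates.
  x = -4: f_y(-4, y) = 6*y**2 + 38*y + 78; no integer root y with |y| ≤ 4.
  x = -3: f_y(-3, y) = 6*y**2 + 38*y + 68; no integer root y with |y| ≤ 4.
  x = -2: f_y(-2, y) = 6*y**2 + 38*y + 62; no integer root y with |y| ≤ 4.
  x = -1: f_y(-1, y) = 6*y**2 + 38*y + 60; vanishes at y ∈ {-3}. (-1, -3): f_x = 0, f = 0 — SINGULAR.
  x = 0: f_y(0, y) = 6*y**2 + 38*y + 62; no integer root y with |y| ≤ 4.
  x = 1: f_y(1, y) = 6*y**2 + 38*y + 68; no integer root y with |y| ≤ 4.
  x = 2: f_y(2, y) = 6*y**2 + 38*y + 78; no integer root y with |y| ≤ 4.
  x = 3: f_y(3, y) = 6*y**2 + 38*y + 92; no integer root y with |y| ≤ 4.
  x = 4: f_y(4, y) = 6*y**2 + 38*y + 110; no integer root y with |y| ≤ 4.
Only singular point on the grid: (-1, -3).
Classify: substitute x = -1 + u, y = -3 + v and expand: f = 2*u**2*v - u**2 + 2*v**3 + v**2.
No constant or linear terms (consistent with a singular point). Quadratic part: -u**2 + v**2. Cubic part: 2*u**2*v + 2*v**3.
The quadratic part v**2 - u**2 = (v − u)(v + u) splits into two distinct linear factors, so there are two distinct tangent lines y − -3 = ±(x − -1) — this is a node (ordinary double point).
Classification: node.


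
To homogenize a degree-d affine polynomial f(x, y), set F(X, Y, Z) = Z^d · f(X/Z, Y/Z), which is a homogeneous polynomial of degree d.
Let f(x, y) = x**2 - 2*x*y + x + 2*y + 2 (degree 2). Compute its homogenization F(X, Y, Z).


F(X, Y, Z) = X**2 - 2*X*Y + X*Z + 2*Y*Z + 2*Z**2

deg(f) = 2.
Substitute x = X/Z, y = Y/Z into f, then multiply by Z^2.
  monomial 1·x^2·y^0 ↦ 1·X^2·Y^0·Z^0.
  monomial -2·x^1·y^1 ↦ -2·X^1·Y^1·Z^0.
  monomial 1·x^1·y^0 ↦ 1·X^1·Y^0·Z^1.
  monomial 2·x^0·y^1 ↦ 2·X^0·Y^1·Z^1.
  monomial 2·x^0·y^0 ↦ 2·X^0·Y^0·Z^2.
Collecting: F(X, Y, Z) = X**2 - 2*X*Y + X*Z + 2*Y*Z + 2*Z**2.


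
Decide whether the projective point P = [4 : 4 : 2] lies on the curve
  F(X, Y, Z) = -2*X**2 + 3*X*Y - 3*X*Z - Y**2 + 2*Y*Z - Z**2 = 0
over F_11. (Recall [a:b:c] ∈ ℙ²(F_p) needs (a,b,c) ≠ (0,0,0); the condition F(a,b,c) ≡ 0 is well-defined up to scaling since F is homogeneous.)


F(4,4,2) ≡ 10 (mod 11); P is NOT on the curve.

Evaluate F(4, 4, 2) term-by-term (mod 11).
  -2*X**2 ↦ -2·16·1·1 = -32
  3*X*Y ↦ 3·4·4·1 = 48
  -3*X*Z ↦ -3·4·1·2 = -24
  -Y**2 ↦ -1·1·16·1 = -16
  2*Y*Z ↦ 2·1·4·2 = 16
  -Z**2 ↦ -1·1·1·4 = -4
Sum: F(4, 4, 2) = (-32) + (48) + (-24) + (-16) + (16) + (-4) = -12.
Reducing mod 11: -12 ≡ 10 (mod 11).
Since F(a, b, c) ≡ 10 ≠ 0 (mod 11), P does NOT lie on the curve.


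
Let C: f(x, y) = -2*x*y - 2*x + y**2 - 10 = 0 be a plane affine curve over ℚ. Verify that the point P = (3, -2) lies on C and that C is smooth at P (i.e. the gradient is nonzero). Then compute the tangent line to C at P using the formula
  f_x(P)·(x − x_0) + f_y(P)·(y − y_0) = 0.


Tangent line at P: 2*x - 10*y - 26 = 0.

Step 1: f(3, -2) = 0, so P lies on C.
Step 2: partial derivatives
  f_x(x, y) = -2*y - 2, f_y(x, y) = -2*x + 2*y.
  f_x(P) = 2, f_y(P) = -10 (gradient nonzero, so P is smooth).
Step 3: tangent line at P: 2·(x − 3) + -10·(y − -2) = 0.
Expanding: 2*x - 10*y - 26 = 0.


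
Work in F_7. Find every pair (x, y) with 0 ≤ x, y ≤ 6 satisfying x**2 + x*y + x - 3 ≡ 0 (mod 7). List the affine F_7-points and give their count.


Affine F_7-points: {(1, 1), (2, 2), (3, 4), (4, 1), (5, 3), (6, 4)}; count = 6.

For each of the 49 pairs (x, y) ∈ F_7², evaluate f(x, y) mod 7. Record the zeros.
  x = 0: [0↦4, 1↦4, 2↦4, 3↦4, 4↦4, 5↦4, 6↦4]  zeros at y ∈ ∅
  x = 1: [0↦6, 1↦0, 2↦1, 3↦2, 4↦3, 5↦4, 6↦5]  zeros at y ∈ {1}
  x = 2: [0↦3, 1↦5, 2↦0, 3↦2, 4↦4, 5↦6, 6↦1]  zeros at y ∈ {2}
  x = 3: [0↦2, 1↦5, 2↦1, 3↦4, 4↦0, 5↦3, 6↦6]  zeros at y ∈ {4}
  x = 4: [0↦3, 1↦0, 2↦4, 3↦1, 4↦5, 5↦2, 6↦6]  zeros at y ∈ {1}
  x = 5: [0↦6, 1↦4, 2↦2, 3↦0, 4↦5, 5↦3, 6↦1]  zeros at y ∈ {3}
  x = 6: [0↦4, 1↦3, 2↦2, 3↦1, 4↦0, 5↦6, 6↦5]  zeros at y ∈ {4}
Collecting zeros: affine points = {(1, 1), (2, 2), (3, 4), (4, 1), (5, 3), (6, 4)}.
Total count |C(F_7)_aff| = 6.


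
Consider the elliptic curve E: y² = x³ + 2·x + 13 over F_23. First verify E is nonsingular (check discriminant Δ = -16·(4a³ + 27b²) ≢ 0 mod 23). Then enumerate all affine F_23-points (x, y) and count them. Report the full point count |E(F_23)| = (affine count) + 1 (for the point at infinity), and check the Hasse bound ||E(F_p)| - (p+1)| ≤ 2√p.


Affine points = {(0, 6), (0, 17), (1, 4), (1, 19), (2, 5), (2, 18), (3, 0), (4, 4), (4, 19), (7, 5), (7, 18), (8, 9), (8, 14), (9, 1), (9, 22), (11, 3), (11, 20), (14, 5), (14, 18), (16, 1), (16, 22), (18, 4), (18, 19), (20, 7), (20, 16), (21, 1), (21, 22)}; affine count = 27; |E(F_23)| = 28.

Discriminant check: Δ ∝ 4a³ + 27b² = 4·2³ + 27·13² = 4·8 + 27·169 ≡ 18 (mod 23). Nonzero ⇒ E is nonsingular.
For each x ∈ F_23, compute rhs = x³ + 2·x + 13 mod 23, then count y ∈ F_23 with y² ≡ rhs.
  x = 0: rhs = 13, matching y values: 6, 17 (2 points).
  x = 1: rhs = 16, matching y values: 4, 19 (2 points).
  x = 2: rhs = 2, matching y values: 5, 18 (2 points).
  x = 3: rhs = 0, matching y values: 0 (1 points).
  x = 4: rhs = 16, matching y values: 4, 19 (2 points).
  x = 5: rhs = 10, matching y values: none (0 points).
  x = 6: rhs = 11, matching y values: none (0 points).
  x = 7: rhs = 2, matching y values: 5, 18 (2 points).
  x = 8: rhs = 12, matching y values: 9, 14 (2 points).
  x = 9: rhs = 1, matching y values: 1, 22 (2 points).
  x = 10: rhs = 21, matching y values: none (0 points).
  x = 11: rhs = 9, matching y values: 3, 20 (2 points).
  x = 12: rhs = 17, matching y values: none (0 points).
  x = 13: rhs = 5, matching y values: none (0 points).
  x = 14: rhs = 2, matching y values: 5, 18 (2 points).
  x = 15: rhs = 14, matching y values: none (0 points).
  x = 16: rhs = 1, matching y values: 1, 22 (2 points).
  x = 17: rhs = 15, matching y values: none (0 points).
  x = 18: rhs = 16, matching y values: 4, 19 (2 points).
  x = 19: rhs = 10, matching y values: none (0 points).
  x = 20: rhs = 3, matching y values: 7, 16 (2 points).
  x = 21: rhs = 1, matching y values: 1, 22 (2 points).
  x = 22: rhs = 10, matching y values: none (0 points).
Total affine count: 27.
Full point count |E(F_23)| = 27 + 1 = 28.
Hasse bound: |28 − (23+1)| = |4| = 4 ≤ 2√23 ≈ 9.5917 ✓.


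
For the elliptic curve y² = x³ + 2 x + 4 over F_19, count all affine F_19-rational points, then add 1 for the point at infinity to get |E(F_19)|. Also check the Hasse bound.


Affine points = {(0, 2), (0, 17), (1, 8), (1, 11), (2, 4), (2, 15), (4, 0), (5, 5), (5, 14), (6, 2), (6, 17), (7, 0), (8, 0), (10, 6), (10, 13), (13, 2), (13, 17), (16, 3), (16, 16), (17, 7), (17, 12), (18, 1), (18, 18)}; affine count = 23; |E(F_19)| = 24.

Discriminant check: Δ ∝ 4a³ + 27b² = 4·2³ + 27·4² = 4·8 + 27·16 ≡ 8 (mod 19). Nonzero ⇒ E is nonsingular.
For each x ∈ F_19, compute rhs = x³ + 2·x + 4 mod 19, then count y ∈ F_19 with y² ≡ rhs.
  x = 0: rhs = 4, matching y values: 2, 17 (2 points).
  x = 1: rhs = 7, matching y values: 8, 11 (2 points).
  x = 2: rhs = 16, matching y values: 4, 15 (2 points).
  x = 3: rhs = 18, matching y values: none (0 points).
  x = 4: rhs = 0, matching y values: 0 (1 points).
  x = 5: rhs = 6, matching y values: 5, 14 (2 points).
  x = 6: rhs = 4, matching y values: 2, 17 (2 points).
  x = 7: rhs = 0, matching y values: 0 (1 points).
  x = 8: rhs = 0, matching y values: 0 (1 points).
  x = 9: rhs = 10, matching y values: none (0 points).
  x = 10: rhs = 17, matching y values: 6, 13 (2 points).
  x = 11: rhs = 8, matching y values: none (0 points).
  x = 12: rhs = 8, matching y values: none (0 points).
  x = 13: rhs = 4, matching y values: 2, 17 (2 points).
  x = 14: rhs = 2, matching y values: none (0 points).
  x = 15: rhs = 8, matching y values: none (0 points).
  x = 16: rhs = 9, matching y values: 3, 16 (2 points).
  x = 17: rhs = 11, matching y values: 7, 12 (2 points).
  x = 18: rhs = 1, matching y values: 1, 18 (2 points).
Total affine count: 23.
Full point count |E(F_19)| = 23 + 1 = 24.
Hasse bound: |24 − (19+1)| = |4| = 4 ≤ 2√19 ≈ 8.7178 ✓.


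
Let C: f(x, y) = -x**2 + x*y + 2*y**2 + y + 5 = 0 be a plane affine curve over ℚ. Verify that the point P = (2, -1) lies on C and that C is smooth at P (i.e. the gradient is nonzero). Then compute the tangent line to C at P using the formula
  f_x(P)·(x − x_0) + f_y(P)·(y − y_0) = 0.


Tangent line at P: -5*x - y + 9 = 0.

Step 1: f(2, -1) = 0, so P lies on C.
Step 2: partial derivatives
  f_x(x, y) = -2*x + y, f_y(x, y) = x + 4*y + 1.
  f_x(P) = -5, f_y(P) = -1 (gradient nonzero, so P is smooth).
Step 3: tangent line at P: -5·(x − 2) + -1·(y − -1) = 0.
Expanding: -5*x - y + 9 = 0.


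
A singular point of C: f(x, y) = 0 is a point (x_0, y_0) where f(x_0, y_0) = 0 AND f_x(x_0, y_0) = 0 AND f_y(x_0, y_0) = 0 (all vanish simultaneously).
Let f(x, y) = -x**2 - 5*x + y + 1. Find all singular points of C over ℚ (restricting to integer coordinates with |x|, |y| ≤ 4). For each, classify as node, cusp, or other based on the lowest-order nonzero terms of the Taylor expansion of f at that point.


No singular points in the scanned grid; C is smooth there.

Compute partial derivatives:
  f_x = -2*x - 5.
  f_y = 1.
f_y = 1 is a nonzero constant, so f_y never vanishes: no point (x, y) can satisfy f = f_x = f_y = 0. In particular no (x, y) ∈ {−4, ..., 4}² is singular; the curve is smooth.


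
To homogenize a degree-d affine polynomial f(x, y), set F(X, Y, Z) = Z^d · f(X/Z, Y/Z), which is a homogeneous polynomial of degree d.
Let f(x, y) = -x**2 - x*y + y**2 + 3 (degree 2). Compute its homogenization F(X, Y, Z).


F(X, Y, Z) = -X**2 - X*Y + Y**2 + 3*Z**2

deg(f) = 2.
Substitute x = X/Z, y = Y/Z into f, then multiply by Z^2.
  monomial -1·x^2·y^0 ↦ -1·X^2·Y^0·Z^0.
  monomial -1·x^1·y^1 ↦ -1·X^1·Y^1·Z^0.
  monomial 1·x^0·y^2 ↦ 1·X^0·Y^2·Z^0.
  monomial 3·x^0·y^0 ↦ 3·X^0·Y^0·Z^2.
Collecting: F(X, Y, Z) = -X**2 - X*Y + Y**2 + 3*Z**2.


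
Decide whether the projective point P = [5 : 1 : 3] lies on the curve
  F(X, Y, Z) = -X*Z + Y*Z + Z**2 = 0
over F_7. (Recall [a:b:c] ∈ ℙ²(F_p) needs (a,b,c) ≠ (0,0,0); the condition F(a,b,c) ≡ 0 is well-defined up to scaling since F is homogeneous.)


F(5,1,3) ≡ 4 (mod 7); P is NOT on the curve.

Evaluate F(5, 1, 3) term-by-term (mod 7).
  -X*Z ↦ -1·5·1·3 = -15
  Y*Z ↦ 1·1·1·3 = 3
  Z**2 ↦ 1·1·1·9 = 9
Sum: F(5, 1, 3) = (-15) + (3) + (9) = -3.
Reducing mod 7: -3 ≡ 4 (mod 7).
Since F(a, b, c) ≡ 4 ≠ 0 (mod 7), P does NOT lie on the curve.


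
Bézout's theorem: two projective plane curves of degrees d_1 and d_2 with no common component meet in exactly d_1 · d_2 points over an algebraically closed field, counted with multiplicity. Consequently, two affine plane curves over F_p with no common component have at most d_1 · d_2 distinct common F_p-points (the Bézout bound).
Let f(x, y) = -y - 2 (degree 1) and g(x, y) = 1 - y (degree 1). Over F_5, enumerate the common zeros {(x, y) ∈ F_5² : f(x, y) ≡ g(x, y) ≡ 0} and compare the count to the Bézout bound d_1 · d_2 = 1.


Common zeros: ∅; count = 0; Bézout bound = 1.

deg(f) = 1, deg(g) = 1, so Bézout bound = 1.
Scan x ∈ F_5. For each x, list the y ∈ F_5 with f(x, y) ≡ 0 and those with g(x, y) ≡ 0 (mod 5); the common zeros in that column are the intersection.
  x = 0: f ≡ 0 at y ∈ {3}; g ≡ 0 at y ∈ {1}; common: ∅.
  x = 1: f ≡ 0 at y ∈ {3}; g ≡ 0 at y ∈ {1}; common: ∅.
  x = 2: f ≡ 0 at y ∈ {3}; g ≡ 0 at y ∈ {1}; common: ∅.
  x = 3: f ≡ 0 at y ∈ {3}; g ≡ 0 at y ∈ {1}; common: ∅.
  x = 4: f ≡ 0 at y ∈ {3}; g ≡ 0 at y ∈ {1}; common: ∅.
Collecting: common zeros = ∅, so the count is 0.
Comparison with the Bézout bound: 0 ≤ 1 = deg(f)·deg(g), as expected for curves with no common component (the affine F_5-count falls short of the bound because intersections may lie at infinity, over extension fields, or carry multiplicity).


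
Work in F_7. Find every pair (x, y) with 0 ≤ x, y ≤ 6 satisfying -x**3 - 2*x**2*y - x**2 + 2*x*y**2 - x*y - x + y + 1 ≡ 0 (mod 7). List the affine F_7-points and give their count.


Affine F_7-points: {(0, 6), (2, 5), (2, 6), (5, 0), (5, 4), (6, 1), (6, 6)}; count = 7.

For each of the 49 pairs (x, y) ∈ F_7², evaluate f(x, y) mod 7. Record the zeros.
  x = 0: [0↦1, 1↦2, 2↦3, 3↦4, 4↦5, 5↦6, 6↦0]  zeros at y ∈ {6}
  x = 1: [0↦5, 1↦5, 2↦2, 3↦3, 4↦1, 5↦3, 6↦2]  zeros at y ∈ ∅
  x = 2: [0↦1, 1↦3, 2↦6, 3↦3, 4↦1, 5↦0, 6↦0]  zeros at y ∈ {5, 6}
  x = 3: [0↦4, 1↦4, 2↦2, 3↦5, 4↦6, 5↦5, 6↦2]  zeros at y ∈ ∅
  x = 4: [0↦1, 1↦2, 2↦5, 3↦3, 4↦3, 5↦5, 6↦2]  zeros at y ∈ ∅
  x = 5: [0↦0, 1↦5, 2↦2, 3↦5, 4↦0, 5↦1, 6↦1]  zeros at y ∈ {0, 4}
  x = 6: [0↦2, 1↦0, 2↦1, 3↦5, 4↦5, 5↦1, 6↦0]  zeros at y ∈ {1, 6}
Collecting zeros: affine points = {(0, 6), (2, 5), (2, 6), (5, 0), (5, 4), (6, 1), (6, 6)}.
Total count |C(F_7)_aff| = 7.


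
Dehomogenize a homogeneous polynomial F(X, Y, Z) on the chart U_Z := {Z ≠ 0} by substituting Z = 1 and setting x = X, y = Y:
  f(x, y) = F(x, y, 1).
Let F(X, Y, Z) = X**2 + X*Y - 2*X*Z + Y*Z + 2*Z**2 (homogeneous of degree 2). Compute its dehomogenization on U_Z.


f(x, y) = x**2 + x*y - 2*x + y + 2

On U_Z we set Z = 1. Each monomial c·X^i·Y^j·Z^k in F becomes c·x^i·y^j·1^k = c·x^i·y^j.
Substituting Z = 1: F(X, Y, 1) = x**2 + x*y - 2*x + y + 2.
Note: deg(f) ≤ deg(F) = 2; strict inequality happens when F is divisible by Z (lost terms).


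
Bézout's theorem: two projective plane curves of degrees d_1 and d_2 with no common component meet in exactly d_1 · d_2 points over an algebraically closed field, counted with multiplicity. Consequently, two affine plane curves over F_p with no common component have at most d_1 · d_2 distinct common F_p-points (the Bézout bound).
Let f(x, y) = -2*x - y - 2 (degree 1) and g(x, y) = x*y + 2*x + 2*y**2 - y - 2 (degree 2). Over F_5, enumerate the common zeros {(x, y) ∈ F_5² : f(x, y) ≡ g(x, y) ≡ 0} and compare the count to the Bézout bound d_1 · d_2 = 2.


Common zeros: ∅; count = 0; Bézout bound = 2.

deg(f) = 1, deg(g) = 2, so Bézout bound = 2.
Scan x ∈ F_5. For each x, list the y ∈ F_5 with f(x, y) ≡ 0 and those with g(x, y) ≡ 0 (mod 5); the common zeros in that column are the intersection.
  x = 0: f ≡ 0 at y ∈ {3}; g ≡ 0 at y ∈ ∅; common: ∅.
  x = 1: f ≡ 0 at y ∈ {1}; g ≡ 0 at y ∈ {0}; common: ∅.
  x = 2: f ≡ 0 at y ∈ {4}; g ≡ 0 at y ∈ {1}; common: ∅.
  x = 3: f ≡ 0 at y ∈ {2}; g ≡ 0 at y ∈ ∅; common: ∅.
  x = 4: f ≡ 0 at y ∈ {0}; g ≡ 0 at y ∈ {2, 4}; common: ∅.
Collecting: common zeros = ∅, so the count is 0.
Comparison with the Bézout bound: 0 ≤ 2 = deg(f)·deg(g), as expected for curves with no common component (the affine F_5-count falls short of the bound because intersections may lie at infinity, over extension fields, or carry multiplicity).


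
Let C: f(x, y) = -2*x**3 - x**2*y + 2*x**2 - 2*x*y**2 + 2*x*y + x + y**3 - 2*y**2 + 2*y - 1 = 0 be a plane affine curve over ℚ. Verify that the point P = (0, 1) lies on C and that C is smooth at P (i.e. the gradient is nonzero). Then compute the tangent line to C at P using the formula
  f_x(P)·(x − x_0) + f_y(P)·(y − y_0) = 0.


Tangent line at P: x + y - 1 = 0.

Step 1: f(0, 1) = 0, so P lies on C.
Step 2: partial derivatives
  f_x(x, y) = -6*x**2 - 2*x*y + 4*x - 2*y**2 + 2*y + 1, f_y(x, y) = -x**2 - 4*x*y + 2*x + 3*y**2 - 4*y + 2.
  f_x(P) = 1, f_y(P) = 1 (gradient nonzero, so P is smooth).
Step 3: tangent line at P: 1·(x − 0) + 1·(y − 1) = 0.
Expanding: x + y - 1 = 0.


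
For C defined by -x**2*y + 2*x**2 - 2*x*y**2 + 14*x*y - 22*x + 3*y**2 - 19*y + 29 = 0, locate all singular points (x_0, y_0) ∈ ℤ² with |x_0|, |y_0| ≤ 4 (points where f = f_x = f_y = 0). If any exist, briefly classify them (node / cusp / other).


Singular points: {(1, 3)}; classification: node.

Compute partial derivatives:
  f_x = -2*x*y + 4*x - 2*y**2 + 14*y - 22.
  f_y = -x**2 - 4*x*y + 14*x + 6*y - 19.
Scan x_0 ∈ {−4, ..., 4}. For each x_0, f_y(x_0, y) is a polynomial in y; find its integer roots y ∈ {−4, ..., 4}, then test f_x and f at those candidates.
  x = -4: f_y(-4, y) = 22*y - 91; no integer root y with |y| ≤ 4.
  x = -3: f_y(-3, y) = 18*y - 70; no integer root y with |y| ≤ 4.
  x = -2: f_y(-2, y) = 14*y - 51; no integer root y with |y| ≤ 4.
  x = -1: f_y(-1, y) = 10*y - 34; no integer root y with |y| ≤ 4.
  x = 0: f_y(0, y) = 6*y - 19; no integer root y with |y| ≤ 4.
  x = 1: f_y(1, y) = 2*y - 6; vanishes at y ∈ {3}. (1, 3): f_x = 0, f = 0 — SINGULAR.
  x = 2: f_y(2, y) = 5 - 2*y; no integer root y with |y| ≤ 4.
  x = 3: f_y(3, y) = 14 - 6*y; no integer root y with |y| ≤ 4.
  x = 4: f_y(4, y) = 21 - 10*y; no integer root y with |y| ≤ 4.
Only singular point on the grid: (1, 3).
Classify: substitute x = 1 + u, y = 3 + v and expand: f = -u**2*v - u**2 - 2*u*v**2 + v**2.
No constant or linear terms (consistent with a singular point). Quadratic part: -u**2 + v**2. Cubic part: -u**2*v - 2*u*v**2.
The quadratic part v**2 - u**2 = (v − u)(v + u) splits into two distinct linear factors, so there are two distinct tangent lines y − 3 = ±(x − 1) — this is a node (ordinary double point).
Classification: node.


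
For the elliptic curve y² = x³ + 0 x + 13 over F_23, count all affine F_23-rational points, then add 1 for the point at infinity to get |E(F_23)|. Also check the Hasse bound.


Affine points = {(0, 6), (0, 17), (4, 10), (4, 13), (5, 0), (9, 11), (9, 12), (10, 1), (10, 22), (12, 4), (12, 19), (13, 5), (13, 18), (17, 2), (17, 21), (18, 7), (18, 16), (19, 8), (19, 15), (20, 3), (20, 20), (22, 9), (22, 14)}; affine count = 23; |E(F_23)| = 24.

Discriminant check: Δ ∝ 4a³ + 27b² = 4·0³ + 27·13² = 4·0 + 27·169 ≡ 9 (mod 23). Nonzero ⇒ E is nonsingular.
For each x ∈ F_23, compute rhs = x³ + 0·x + 13 mod 23, then count y ∈ F_23 with y² ≡ rhs.
  x = 0: rhs = 13, matching y values: 6, 17 (2 points).
  x = 1: rhs = 14, matching y values: none (0 points).
  x = 2: rhs = 21, matching y values: none (0 points).
  x = 3: rhs = 17, matching y values: none (0 points).
  x = 4: rhs = 8, matching y values: 10, 13 (2 points).
  x = 5: rhs = 0, matching y values: 0 (1 points).
  x = 6: rhs = 22, matching y values: none (0 points).
  x = 7: rhs = 11, matching y values: none (0 points).
  x = 8: rhs = 19, matching y values: none (0 points).
  x = 9: rhs = 6, matching y values: 11, 12 (2 points).
  x = 10: rhs = 1, matching y values: 1, 22 (2 points).
  x = 11: rhs = 10, matching y values: none (0 points).
  x = 12: rhs = 16, matching y values: 4, 19 (2 points).
  x = 13: rhs = 2, matching y values: 5, 18 (2 points).
  x = 14: rhs = 20, matching y values: none (0 points).
  x = 15: rhs = 7, matching y values: none (0 points).
  x = 16: rhs = 15, matching y values: none (0 points).
  x = 17: rhs = 4, matching y values: 2, 21 (2 points).
  x = 18: rhs = 3, matching y values: 7, 16 (2 points).
  x = 19: rhs = 18, matching y values: 8, 15 (2 points).
  x = 20: rhs = 9, matching y values: 3, 20 (2 points).
  x = 21: rhs = 5, matching y values: none (0 points).
  x = 22: rhs = 12, matching y values: 9, 14 (2 points).
Total affine count: 23.
Full point count |E(F_23)| = 23 + 1 = 24.
Hasse bound: |24 − (23+1)| = |0| = 0 ≤ 2√23 ≈ 9.5917 ✓.


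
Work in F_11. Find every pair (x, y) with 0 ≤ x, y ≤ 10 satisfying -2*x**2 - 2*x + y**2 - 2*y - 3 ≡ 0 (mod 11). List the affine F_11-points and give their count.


Affine F_11-points: {(0, 3), (0, 10), (2, 5), (2, 8), (4, 1), (5, 4), (5, 9), (6, 1), (8, 5), (8, 8), (10, 3), (10, 10)}; count = 12.

For each of the 121 pairs (x, y) ∈ F_11², evaluate f(x, y) mod 11. Record the zeros.
  x = 0: [0↦8, 1↦7, 2↦8, 3↦0, 4↦5, 5↦1, 6↦10, 7↦10, 8↦1, 9↦5, 10↦0]  zeros at y ∈ {3, 10}
  x = 1: [0↦4, 1↦3, 2↦4, 3↦7, 4↦1, 5↦8, 6↦6, 7↦6, 8↦8, 9↦1, 10↦7]  zeros at y ∈ ∅
  x = 2: [0↦7, 1↦6, 2↦7, 3↦10, 4↦4, 5↦0, 6↦9, 7↦9, 8↦0, 9↦4, 10↦10]  zeros at y ∈ {5, 8}
  x = 3: [0↦6, 1↦5, 2↦6, 3↦9, 4↦3, 5↦10, 6↦8, 7↦8, 8↦10, 9↦3, 10↦9]  zeros at y ∈ ∅
  x = 4: [0↦1, 1↦0, 2↦1, 3↦4, 4↦9, 5↦5, 6↦3, 7↦3, 8↦5, 9↦9, 10↦4]  zeros at y ∈ {1}
  x = 5: [0↦3, 1↦2, 2↦3, 3↦6, 4↦0, 5↦7, 6↦5, 7↦5, 8↦7, 9↦0, 10↦6]  zeros at y ∈ {4, 9}
  x = 6: [0↦1, 1↦0, 2↦1, 3↦4, 4↦9, 5↦5, 6↦3, 7↦3, 8↦5, 9↦9, 10↦4]  zeros at y ∈ {1}
  x = 7: [0↦6, 1↦5, 2↦6, 3↦9, 4↦3, 5↦10, 6↦8, 7↦8, 8↦10, 9↦3, 10↦9]  zeros at y ∈ ∅
  x = 8: [0↦7, 1↦6, 2↦7, 3↦10, 4↦4, 5↦0, 6↦9, 7↦9, 8↦0, 9↦4, 10↦10]  zeros at y ∈ {5, 8}
  x = 9: [0↦4, 1↦3, 2↦4, 3↦7, 4↦1, 5↦8, 6↦6, 7↦6, 8↦8, 9↦1, 10↦7]  zeros at y ∈ ∅
  x = 10: [0↦8, 1↦7, 2↦8, 3↦0, 4↦5, 5↦1, 6↦10, 7↦10, 8↦1, 9↦5, 10↦0]  zeros at y ∈ {3, 10}
Collecting zeros: affine points = {(0, 3), (0, 10), (2, 5), (2, 8), (4, 1), (5, 4), (5, 9), (6, 1), (8, 5), (8, 8), (10, 3), (10, 10)}.
Total count |C(F_11)_aff| = 12.


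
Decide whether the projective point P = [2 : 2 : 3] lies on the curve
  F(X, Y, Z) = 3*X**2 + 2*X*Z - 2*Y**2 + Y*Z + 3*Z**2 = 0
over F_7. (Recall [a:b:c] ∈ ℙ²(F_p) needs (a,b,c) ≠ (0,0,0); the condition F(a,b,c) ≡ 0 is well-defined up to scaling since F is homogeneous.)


F(2,2,3) ≡ 0 (mod 7); P is on the curve.

Evaluate F(2, 2, 3) term-by-term (mod 7).
  3*X**2 ↦ 3·4·1·1 = 12
  2*X*Z ↦ 2·2·1·3 = 12
  -2*Y**2 ↦ -2·1·4·1 = -8
  Y*Z ↦ 1·1·2·3 = 6
  3*Z**2 ↦ 3·1·1·9 = 27
Sum: F(2, 2, 3) = (12) + (12) + (-8) + (6) + (27) = 49.
Reducing mod 7: 49 ≡ 0 (mod 7).
Since F(a, b, c) ≡ 0 (mod 7), P lies on the curve.


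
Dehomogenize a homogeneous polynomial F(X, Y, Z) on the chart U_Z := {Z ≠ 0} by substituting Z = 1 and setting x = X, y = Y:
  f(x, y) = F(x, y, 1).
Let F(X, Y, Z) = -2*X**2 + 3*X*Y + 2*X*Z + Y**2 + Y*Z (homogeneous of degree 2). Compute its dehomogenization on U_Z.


f(x, y) = -2*x**2 + 3*x*y + 2*x + y**2 + y

On U_Z we set Z = 1. Each monomial c·X^i·Y^j·Z^k in F becomes c·x^i·y^j·1^k = c·x^i·y^j.
Substituting Z = 1: F(X, Y, 1) = -2*x**2 + 3*x*y + 2*x + y**2 + y.
Note: deg(f) ≤ deg(F) = 2; strict inequality happens when F is divisible by Z (lost terms).


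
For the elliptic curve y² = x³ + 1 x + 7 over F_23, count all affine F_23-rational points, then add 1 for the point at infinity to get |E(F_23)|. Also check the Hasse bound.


Affine points = {(1, 3), (1, 20), (4, 11), (4, 12), (7, 9), (7, 14), (9, 3), (9, 20), (13, 3), (13, 20), (15, 4), (15, 19), (16, 5), (16, 18), (19, 10), (19, 13), (20, 0)}; affine count = 17; |E(F_23)| = 18.

Discriminant check: Δ ∝ 4a³ + 27b² = 4·1³ + 27·7² = 4·1 + 27·49 ≡ 16 (mod 23). Nonzero ⇒ E is nonsingular.
For each x ∈ F_23, compute rhs = x³ + 1·x + 7 mod 23, then count y ∈ F_23 with y² ≡ rhs.
  x = 0: rhs = 7, matching y values: none (0 points).
  x = 1: rhs = 9, matching y values: 3, 20 (2 points).
  x = 2: rhs = 17, matching y values: none (0 points).
  x = 3: rhs = 14, matching y values: none (0 points).
  x = 4: rhs = 6, matching y values: 11, 12 (2 points).
  x = 5: rhs = 22, matching y values: none (0 points).
  x = 6: rhs = 22, matching y values: none (0 points).
  x = 7: rhs = 12, matching y values: 9, 14 (2 points).
  x = 8: rhs = 21, matching y values: none (0 points).
  x = 9: rhs = 9, matching y values: 3, 20 (2 points).
  x = 10: rhs = 5, matching y values: none (0 points).
  x = 11: rhs = 15, matching y values: none (0 points).
  x = 12: rhs = 22, matching y values: none (0 points).
  x = 13: rhs = 9, matching y values: 3, 20 (2 points).
  x = 14: rhs = 5, matching y values: none (0 points).
  x = 15: rhs = 16, matching y values: 4, 19 (2 points).
  x = 16: rhs = 2, matching y values: 5, 18 (2 points).
  x = 17: rhs = 15, matching y values: none (0 points).
  x = 18: rhs = 15, matching y values: none (0 points).
  x = 19: rhs = 8, matching y values: 10, 13 (2 points).
  x = 20: rhs = 0, matching y values: 0 (1 points).
  x = 21: rhs = 20, matching y values: none (0 points).
  x = 22: rhs = 5, matching y values: none (0 points).
Total affine count: 17.
Full point count |E(F_23)| = 17 + 1 = 18.
Hasse bound: |18 − (23+1)| = |-6| = 6 ≤ 2√23 ≈ 9.5917 ✓.


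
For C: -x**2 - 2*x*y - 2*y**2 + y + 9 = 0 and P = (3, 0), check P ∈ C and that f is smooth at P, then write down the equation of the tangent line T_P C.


Tangent line at P: -6*x - 5*y + 18 = 0.

Step 1: f(3, 0) = 0, so P lies on C.
Step 2: partial derivatives
  f_x(x, y) = -2*x - 2*y, f_y(x, y) = -2*x - 4*y + 1.
  f_x(P) = -6, f_y(P) = -5 (gradient nonzero, so P is smooth).
Step 3: tangent line at P: -6·(x − 3) + -5·(y − 0) = 0.
Expanding: -6*x - 5*y + 18 = 0.


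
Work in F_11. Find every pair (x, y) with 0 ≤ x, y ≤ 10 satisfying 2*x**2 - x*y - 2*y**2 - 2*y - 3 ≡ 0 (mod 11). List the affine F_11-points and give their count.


Affine F_11-points: {(1, 5), (1, 10), (2, 2), (2, 7), (4, 9), (4, 10), (6, 9), (7, 5), (7, 7), (8, 3), (10, 2), (10, 3)}; count = 12.

For each of the 121 pairs (x, y) ∈ F_11², evaluate f(x, y) mod 11. Record the zeros.
  x = 0: [0↦8, 1↦4, 2↦7, 3↦6, 4↦1, 5↦3, 6↦1, 7↦6, 8↦7, 9↦4, 10↦8]  zeros at y ∈ ∅
  x = 1: [0↦10, 1↦5, 2↦7, 3↦5, 4↦10, 5↦0, 6↦8, 7↦1, 8↦1, 9↦8, 10↦0]  zeros at y ∈ {5, 10}
  x = 2: [0↦5, 1↦10, 2↦0, 3↦8, 4↦1, 5↦1, 6↦8, 7↦0, 8↦10, 9↦5, 10↦7]  zeros at y ∈ {2, 7}
  x = 3: [0↦4, 1↦8, 2↦8, 3↦4, 4↦7, 5↦6, 6↦1, 7↦3, 8↦1, 9↦6, 10↦7]  zeros at y ∈ ∅
  x = 4: [0↦7, 1↦10, 2↦9, 3↦4, 4↦6, 5↦4, 6↦9, 7↦10, 8↦7, 9↦0, 10↦0]  zeros at y ∈ {9, 10}
  x = 5: [0↦3, 1↦5, 2↦3, 3↦8, 4↦9, 5↦6, 6↦10, 7↦10, 8↦6, 9↦9, 10↦8]  zeros at y ∈ ∅
  x = 6: [0↦3, 1↦4, 2↦1, 3↦5, 4↦5, 5↦1, 6↦4, 7↦3, 8↦9, 9↦0, 10↦9]  zeros at y ∈ {9}
  x = 7: [0↦7, 1↦7, 2↦3, 3↦6, 4↦5, 5↦0, 6↦2, 7↦0, 8↦5, 9↦6, 10↦3]  zeros at y ∈ {5, 7}
  x = 8: [0↦4, 1↦3, 2↦9, 3↦0, 4↦9, 5↦3, 6↦4, 7↦1, 8↦5, 9↦5, 10↦1]  zeros at y ∈ {3}
  x = 9: [0↦5, 1↦3, 2↦8, 3↦9, 4↦6, 5↦10, 6↦10, 7↦6, 8↦9, 9↦8, 10↦3]  zeros at y ∈ ∅
  x = 10: [0↦10, 1↦7, 2↦0, 3↦0, 4↦7, 5↦10, 6↦9, 7↦4, 8↦6, 9↦4, 10↦9]  zeros at y ∈ {2, 3}
Collecting zeros: affine points = {(1, 5), (1, 10), (2, 2), (2, 7), (4, 9), (4, 10), (6, 9), (7, 5), (7, 7), (8, 3), (10, 2), (10, 3)}.
Total count |C(F_11)_aff| = 12.


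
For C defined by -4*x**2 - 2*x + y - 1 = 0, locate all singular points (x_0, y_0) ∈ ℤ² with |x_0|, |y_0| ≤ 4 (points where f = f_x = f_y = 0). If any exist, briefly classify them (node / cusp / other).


No singular points in the scanned grid; C is smooth there.

Compute partial derivatives:
  f_x = -8*x - 2.
  f_y = 1.
f_y = 1 is a nonzero constant, so f_y never vanishes: no point (x, y) can satisfy f = f_x = f_y = 0. In particular no (x, y) ∈ {−4, ..., 4}² is singular; the curve is smooth.


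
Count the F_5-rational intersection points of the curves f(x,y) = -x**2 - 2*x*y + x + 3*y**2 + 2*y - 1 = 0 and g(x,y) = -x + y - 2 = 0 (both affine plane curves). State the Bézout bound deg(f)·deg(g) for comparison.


Common zeros: {(0, 2)}; count = 1; Bézout bound = 2.

deg(f) = 2, deg(g) = 1, so Bézout bound = 2.
Scan x ∈ F_5. For each x, list the y ∈ F_5 with f(x, y) ≡ 0 and those with g(x, y) ≡ 0 (mod 5); the common zeros in that column are the intersection.
  x = 0: f ≡ 0 at y ∈ {2, 4}; g ≡ 0 at y ∈ {2}; common: {2}.
  x = 1: f ≡ 0 at y ∈ ∅; g ≡ 0 at y ∈ {3}; common: ∅.
  x = 2: f ≡ 0 at y ∈ {2}; g ≡ 0 at y ∈ {4}; common: ∅.
  x = 3: f ≡ 0 at y ∈ {4}; g ≡ 0 at y ∈ {0}; common: ∅.
  x = 4: f ≡ 0 at y ∈ ∅; g ≡ 0 at y ∈ {1}; common: ∅.
Collecting: common zeros = {(0, 2)}, so the count is 1.
Comparison with the Bézout bound: 1 ≤ 2 = deg(f)·deg(g), as expected for curves with no common component (the affine F_5-count falls short of the bound because intersections may lie at infinity, over extension fields, or carry multiplicity).


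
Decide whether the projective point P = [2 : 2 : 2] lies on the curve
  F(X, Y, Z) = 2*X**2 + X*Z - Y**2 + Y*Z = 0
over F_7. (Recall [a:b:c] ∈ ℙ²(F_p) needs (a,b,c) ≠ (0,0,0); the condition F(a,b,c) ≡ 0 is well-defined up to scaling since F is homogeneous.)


F(2,2,2) ≡ 5 (mod 7); P is NOT on the curve.

Evaluate F(2, 2, 2) term-by-term (mod 7).
  2*X**2 ↦ 2·4·1·1 = 8
  X*Z ↦ 1·2·1·2 = 4
  -Y**2 ↦ -1·1·4·1 = -4
  Y*Z ↦ 1·1·2·2 = 4
Sum: F(2, 2, 2) = (8) + (4) + (-4) + (4) = 12.
Reducing mod 7: 12 ≡ 5 (mod 7).
Since F(a, b, c) ≡ 5 ≠ 0 (mod 7), P does NOT lie on the curve.


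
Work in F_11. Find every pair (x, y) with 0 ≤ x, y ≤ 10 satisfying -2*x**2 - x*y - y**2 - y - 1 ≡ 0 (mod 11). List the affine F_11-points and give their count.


Affine F_11-points: {(1, 2), (1, 7), (4, 0), (4, 6), (7, 0), (7, 3), (8, 3), (8, 10), (9, 2), (9, 10)}; count = 10.

For each of the 121 pairs (x, y) ∈ F_11², evaluate f(x, y) mod 11. Record the zeros.
  x = 0: [0↦10, 1↦8, 2↦4, 3↦9, 4↦1, 5↦2, 6↦1, 7↦9, 8↦4, 9↦8, 10↦10]  zeros at y ∈ ∅
  x = 1: [0↦8, 1↦5, 2↦0, 3↦4, 4↦6, 5↦6, 6↦4, 7↦0, 8↦5, 9↦8, 10↦9]  zeros at y ∈ {2, 7}
  x = 2: [0↦2, 1↦9, 2↦3, 3↦6, 4↦7, 5↦6, 6↦3, 7↦9, 8↦2, 9↦4, 10↦4]  zeros at y ∈ ∅
  x = 3: [0↦3, 1↦9, 2↦2, 3↦4, 4↦4, 5↦2, 6↦9, 7↦3, 8↦6, 9↦7, 10↦6]  zeros at y ∈ ∅
  x = 4: [0↦0, 1↦5, 2↦8, 3↦9, 4↦8, 5↦5, 6↦0, 7↦4, 8↦6, 9↦6, 10↦4]  zeros at y ∈ {0, 6}
  x = 5: [0↦4, 1↦8, 2↦10, 3↦10, 4↦8, 5↦4, 6↦9, 7↦1, 8↦2, 9↦1, 10↦9]  zeros at y ∈ ∅
  x = 6: [0↦4, 1↦7, 2↦8, 3↦7, 4↦4, 5↦10, 6↦3, 7↦5, 8↦5, 9↦3, 10↦10]  zeros at y ∈ ∅
  x = 7: [0↦0, 1↦2, 2↦2, 3↦0, 4↦7, 5↦1, 6↦4, 7↦5, 8↦4, 9↦1, 10↦7]  zeros at y ∈ {0, 3}
  x = 8: [0↦3, 1↦4, 2↦3, 3↦0, 4↦6, 5↦10, 6↦1, 7↦1, 8↦10, 9↦6, 10↦0]  zeros at y ∈ {3, 10}
  x = 9: [0↦2, 1↦2, 2↦0, 3↦7, 4↦1, 5↦4, 6↦5, 7↦4, 8↦1, 9↦7, 10↦0]  zeros at y ∈ {2, 10}
  x = 10: [0↦8, 1↦7, 2↦4, 3↦10, 4↦3, 5↦5, 6↦5, 7↦3, 8↦10, 9↦4, 10↦7]  zeros at y ∈ ∅
Collecting zeros: affine points = {(1, 2), (1, 7), (4, 0), (4, 6), (7, 0), (7, 3), (8, 3), (8, 10), (9, 2), (9, 10)}.
Total count |C(F_11)_aff| = 10.
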